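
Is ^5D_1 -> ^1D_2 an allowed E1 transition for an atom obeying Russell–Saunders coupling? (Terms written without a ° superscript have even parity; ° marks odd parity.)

forbidden

Reading off the term symbols: S 2→0, L 2→2, J 1→2, parity even→even.
ΔS = 0: S: 2 → 0 — fails.
Parity must change: even → even — fails.
ΔJ = 0, ±1 (not J=0↔0): J: 1 → 2, ΔJ = +1 — ok.
ΔL = 0, ±1 (not L=0↔0): L: 2 → 2, ΔL = +0 — ok.
Rule(s) violated: parity, ΔS.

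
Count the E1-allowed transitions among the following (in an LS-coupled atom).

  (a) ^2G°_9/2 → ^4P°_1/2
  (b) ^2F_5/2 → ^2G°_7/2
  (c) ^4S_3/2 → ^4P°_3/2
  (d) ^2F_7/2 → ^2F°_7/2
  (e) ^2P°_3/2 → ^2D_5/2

(a) forbidden (parity, ΔS, ΔL, ΔJ fail)
(b) allowed
(c) allowed
(d) allowed
(e) allowed
Total allowed: 4 of 5.

4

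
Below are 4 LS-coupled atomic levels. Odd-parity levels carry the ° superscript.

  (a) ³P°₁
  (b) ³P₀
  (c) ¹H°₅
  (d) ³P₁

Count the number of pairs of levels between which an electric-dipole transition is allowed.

(a)–(b): allowed.
(a)–(c): forbidden (parity, ΔS, ΔL, ΔJ).
(a)–(d): allowed.
(b)–(c): forbidden (ΔS, ΔL, ΔJ).
(b)–(d): forbidden (parity).
(c)–(d): forbidden (ΔS, ΔL, ΔJ).
Allowed pairs: 2 of 6.

2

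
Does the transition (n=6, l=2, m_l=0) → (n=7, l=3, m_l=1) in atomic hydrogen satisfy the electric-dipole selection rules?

allowed

l: 2 → 3 (Δl = +1). Δl = ±1 ok.
Δm_l = 1 − (0) = +1. E1 requires Δm_l = 0, ±1: ok.
All E1 selection rules are satisfied.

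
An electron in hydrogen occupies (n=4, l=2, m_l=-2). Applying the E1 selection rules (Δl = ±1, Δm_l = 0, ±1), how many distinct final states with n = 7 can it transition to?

E1 requires Δl = ±1, so l_f ∈ {1, 3}; with 0 ≤ l_f ≤ n_f−1 = 6, the allowed l_f values are {1, 3}.
For l_f = 1: m_f ∈ {m_i−1, m_i, m_i+1} ∩ [−1, 1] = {-1} → 1 state.
For l_f = 3: m_f ∈ {m_i−1, m_i, m_i+1} ∩ [−3, 3] = {-3, -2, -1} → 3 states.
Total: 4.

4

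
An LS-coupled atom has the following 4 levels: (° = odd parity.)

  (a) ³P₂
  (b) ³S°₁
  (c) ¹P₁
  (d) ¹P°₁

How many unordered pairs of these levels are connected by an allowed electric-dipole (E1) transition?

2

(a)–(b): allowed.
(a)–(c): forbidden (parity, ΔS).
(a)–(d): forbidden (ΔS).
(b)–(c): forbidden (ΔS).
(b)–(d): forbidden (parity, ΔS).
(c)–(d): allowed.
Allowed pairs: 2 of 6.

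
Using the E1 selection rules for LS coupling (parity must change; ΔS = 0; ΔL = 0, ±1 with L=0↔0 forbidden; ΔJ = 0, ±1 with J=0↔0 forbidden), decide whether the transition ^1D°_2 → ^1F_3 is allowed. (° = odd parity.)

Parity must change: odd → even — passes.
ΔS = 0: S: 0 → 0 — passes.
ΔL = 0, ±1 (not L=0↔0): L: 2 → 3, ΔL = +1 — passes.
ΔJ = 0, ±1 (not J=0↔0): J: 2 → 3, ΔJ = +1 — passes.
All four E1 rules are satisfied.

allowed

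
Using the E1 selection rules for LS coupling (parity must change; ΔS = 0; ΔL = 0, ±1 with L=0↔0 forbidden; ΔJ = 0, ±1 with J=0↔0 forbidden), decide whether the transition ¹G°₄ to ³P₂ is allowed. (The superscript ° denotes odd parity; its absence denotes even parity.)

forbidden

Parity must change: odd → even — passes.
ΔS = 0: S: 0 → 1 — fails.
ΔL = 0, ±1 (not L=0↔0): L: 4 → 1, ΔL = -3 — fails.
ΔJ = 0, ±1 (not J=0↔0): J: 4 → 2, ΔJ = -2 — fails.
Rule(s) violated: ΔS, ΔL, ΔJ.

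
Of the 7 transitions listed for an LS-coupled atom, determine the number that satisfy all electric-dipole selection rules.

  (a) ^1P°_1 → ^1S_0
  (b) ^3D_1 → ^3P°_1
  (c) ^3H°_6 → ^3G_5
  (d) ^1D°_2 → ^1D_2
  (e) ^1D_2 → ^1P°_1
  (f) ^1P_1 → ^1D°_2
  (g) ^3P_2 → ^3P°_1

(a) allowed
(b) allowed
(c) allowed
(d) allowed
(e) allowed
(f) allowed
(g) allowed
Total allowed: 7 of 7.

7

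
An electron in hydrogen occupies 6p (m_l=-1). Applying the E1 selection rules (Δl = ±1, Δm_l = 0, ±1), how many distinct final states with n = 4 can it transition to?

4

E1 requires Δl = ±1, so l_f ∈ {0, 2}; with 0 ≤ l_f ≤ n_f−1 = 3, the allowed l_f values are {0, 2}.
For l_f = 0: m_f ∈ {m_i−1, m_i, m_i+1} ∩ [−0, 0] = {0} → 1 state.
For l_f = 2: m_f ∈ {m_i−1, m_i, m_i+1} ∩ [−2, 2] = {-2, -1, 0} → 3 states.
Total: 4.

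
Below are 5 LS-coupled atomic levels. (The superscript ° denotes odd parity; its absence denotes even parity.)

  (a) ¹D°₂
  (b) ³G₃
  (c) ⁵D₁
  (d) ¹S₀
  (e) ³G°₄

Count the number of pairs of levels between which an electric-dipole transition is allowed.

1

(a)–(b): forbidden (ΔS, ΔL).
(a)–(c): forbidden (ΔS).
(a)–(d): forbidden (ΔL, ΔJ).
(a)–(e): forbidden (parity, ΔS, ΔL, ΔJ).
(b)–(c): forbidden (parity, ΔS, ΔL, ΔJ).
(b)–(d): forbidden (parity, ΔS, ΔL, ΔJ).
(b)–(e): allowed.
(c)–(d): forbidden (parity, ΔS, ΔL).
(c)–(e): forbidden (ΔS, ΔL, ΔJ).
(d)–(e): forbidden (ΔS, ΔL, ΔJ).
Allowed pairs: 1 of 10.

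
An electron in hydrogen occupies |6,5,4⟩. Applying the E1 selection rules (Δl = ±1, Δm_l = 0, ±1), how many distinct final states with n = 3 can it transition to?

0

E1 requires l_f ∈ {4, 6}, but neither lies in [0, 2], so no final state is reachable.
Total: 0.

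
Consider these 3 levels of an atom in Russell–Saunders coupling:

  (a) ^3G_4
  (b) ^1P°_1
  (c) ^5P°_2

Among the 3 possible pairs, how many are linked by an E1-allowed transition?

(a)–(b): forbidden (ΔS, ΔL, ΔJ).
(a)–(c): forbidden (ΔS, ΔL, ΔJ).
(b)–(c): forbidden (parity, ΔS).
Allowed pairs: 0 of 3.

0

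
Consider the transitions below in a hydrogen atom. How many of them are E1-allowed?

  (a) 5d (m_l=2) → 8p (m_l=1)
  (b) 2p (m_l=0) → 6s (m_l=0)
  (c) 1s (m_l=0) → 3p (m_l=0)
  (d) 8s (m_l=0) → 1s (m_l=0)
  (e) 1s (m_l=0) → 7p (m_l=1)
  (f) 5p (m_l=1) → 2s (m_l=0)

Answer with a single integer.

5

(a) allowed
(b) allowed
(c) allowed
(d) forbidden — Δl = +0 (E1 requires Δl = ±1)
(e) allowed
(f) allowed
Total allowed: 5 of 6.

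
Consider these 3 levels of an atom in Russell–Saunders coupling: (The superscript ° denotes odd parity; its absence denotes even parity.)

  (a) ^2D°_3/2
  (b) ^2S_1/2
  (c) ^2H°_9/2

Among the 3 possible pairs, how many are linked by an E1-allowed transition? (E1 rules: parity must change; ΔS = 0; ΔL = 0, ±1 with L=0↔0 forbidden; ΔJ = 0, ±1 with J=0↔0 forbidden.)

0

(a)–(b): forbidden (ΔL).
(a)–(c): forbidden (parity, ΔL, ΔJ).
(b)–(c): forbidden (ΔL, ΔJ).
Allowed pairs: 0 of 3.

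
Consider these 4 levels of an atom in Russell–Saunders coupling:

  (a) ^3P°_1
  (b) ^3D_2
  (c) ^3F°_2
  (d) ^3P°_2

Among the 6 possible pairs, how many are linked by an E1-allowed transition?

3

(a)–(b): allowed.
(a)–(c): forbidden (parity, ΔL).
(a)–(d): forbidden (parity).
(b)–(c): allowed.
(b)–(d): allowed.
(c)–(d): forbidden (parity, ΔL).
Allowed pairs: 3 of 6.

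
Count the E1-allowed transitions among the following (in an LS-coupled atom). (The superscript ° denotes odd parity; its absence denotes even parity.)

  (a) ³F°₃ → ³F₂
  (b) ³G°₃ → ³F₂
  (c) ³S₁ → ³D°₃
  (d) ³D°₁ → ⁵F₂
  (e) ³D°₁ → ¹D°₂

2

(a) allowed
(b) allowed
(c) forbidden (ΔL, ΔJ fail)
(d) forbidden (ΔS fails)
(e) forbidden (parity, ΔS fail)
Total allowed: 2 of 5.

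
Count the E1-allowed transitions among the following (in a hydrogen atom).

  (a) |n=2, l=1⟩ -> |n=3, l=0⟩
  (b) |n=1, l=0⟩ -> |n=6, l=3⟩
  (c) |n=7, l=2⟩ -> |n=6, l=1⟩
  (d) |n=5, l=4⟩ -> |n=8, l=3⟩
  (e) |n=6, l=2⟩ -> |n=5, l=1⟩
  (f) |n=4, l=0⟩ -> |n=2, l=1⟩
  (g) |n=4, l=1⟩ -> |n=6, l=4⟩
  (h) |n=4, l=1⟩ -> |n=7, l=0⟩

(a) allowed
(b) forbidden — Δl = +3 (E1 requires Δl = ±1)
(c) allowed
(d) allowed
(e) allowed
(f) allowed
(g) forbidden — Δl = +3 (E1 requires Δl = ±1)
(h) allowed
Total allowed: 6 of 8.

6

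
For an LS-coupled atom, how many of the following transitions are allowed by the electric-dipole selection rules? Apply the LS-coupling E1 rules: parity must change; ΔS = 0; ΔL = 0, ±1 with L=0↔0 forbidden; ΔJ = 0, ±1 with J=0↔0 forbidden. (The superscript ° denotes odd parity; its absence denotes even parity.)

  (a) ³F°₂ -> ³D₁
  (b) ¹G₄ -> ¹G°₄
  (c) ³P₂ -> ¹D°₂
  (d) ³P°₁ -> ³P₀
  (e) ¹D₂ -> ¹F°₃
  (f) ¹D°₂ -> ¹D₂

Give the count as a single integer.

5

(a) allowed
(b) allowed
(c) forbidden (ΔS fails)
(d) allowed
(e) allowed
(f) allowed
Total allowed: 5 of 6.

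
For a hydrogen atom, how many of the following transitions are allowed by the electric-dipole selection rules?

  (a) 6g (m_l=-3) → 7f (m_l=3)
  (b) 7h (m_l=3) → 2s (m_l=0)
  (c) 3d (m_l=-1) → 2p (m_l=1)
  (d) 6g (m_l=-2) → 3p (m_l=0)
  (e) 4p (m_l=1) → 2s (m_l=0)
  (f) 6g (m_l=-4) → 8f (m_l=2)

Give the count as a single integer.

1

(a) forbidden — Δm_l = +6 (E1 requires Δm_l = 0, ±1)
(b) forbidden — Δl = -5 (E1 requires Δl = ±1); Δm_l = -3 (E1 requires Δm_l = 0, ±1)
(c) forbidden — Δm_l = +2 (E1 requires Δm_l = 0, ±1)
(d) forbidden — Δl = -3 (E1 requires Δl = ±1); Δm_l = +2 (E1 requires Δm_l = 0, ±1)
(e) allowed
(f) forbidden — Δm_l = +6 (E1 requires Δm_l = 0, ±1)
Total allowed: 1 of 6.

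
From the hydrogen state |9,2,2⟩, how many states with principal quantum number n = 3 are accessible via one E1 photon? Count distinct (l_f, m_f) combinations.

1

E1 requires Δl = ±1, so l_f ∈ {1, 3}; with 0 ≤ l_f ≤ n_f−1 = 2, the allowed l_f values are {1}.
For l_f = 1: m_f ∈ {m_i−1, m_i, m_i+1} ∩ [−1, 1] = {1} → 1 state.
Total: 1.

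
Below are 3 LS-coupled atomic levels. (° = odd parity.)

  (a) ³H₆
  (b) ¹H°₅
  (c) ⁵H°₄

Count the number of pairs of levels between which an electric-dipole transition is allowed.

(a)–(b): forbidden (ΔS).
(a)–(c): forbidden (ΔS, ΔJ).
(b)–(c): forbidden (parity, ΔS).
Allowed pairs: 0 of 3.

0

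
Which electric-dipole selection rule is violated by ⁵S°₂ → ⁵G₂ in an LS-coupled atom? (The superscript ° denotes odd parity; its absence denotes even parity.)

the ΔL = 0, ±1 rule

Initial level: S=2, L=0, J=2, parity odd. Final level: S=2, L=4, J=2, parity even.
Parity must change: odd → even — passes.
ΔS = 0: S: 2 → 2 — passes.
ΔL = 0, ±1 (not L=0↔0): L: 0 → 4, ΔL = +4 — fails.
ΔJ = 0, ±1 (not J=0↔0): J: 2 → 2, ΔJ = +0 — passes.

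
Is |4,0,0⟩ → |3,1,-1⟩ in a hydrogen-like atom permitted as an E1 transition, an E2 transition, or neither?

Δl = 1 − 0 = +1; l_i + l_f = 1.
Δm_l = -1.
E1 (Δl = ±1, |Δm_l| ≤ 1): satisfied.
E2 (Δl = 0,±2, l_i+l_f ≥ 2, |Δm_l| ≤ 2): not satisfied.

E1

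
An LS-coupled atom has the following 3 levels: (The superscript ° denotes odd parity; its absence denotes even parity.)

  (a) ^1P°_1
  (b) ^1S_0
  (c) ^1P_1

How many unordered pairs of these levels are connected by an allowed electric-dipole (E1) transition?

2

(a)–(b): allowed.
(a)–(c): allowed.
(b)–(c): forbidden (parity).
Allowed pairs: 2 of 3.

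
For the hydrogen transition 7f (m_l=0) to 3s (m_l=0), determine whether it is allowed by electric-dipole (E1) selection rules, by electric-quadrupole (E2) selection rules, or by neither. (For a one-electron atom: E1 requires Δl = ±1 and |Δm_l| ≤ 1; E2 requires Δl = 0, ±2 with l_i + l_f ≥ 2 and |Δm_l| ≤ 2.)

neither

Δl = 0 − 3 = -3; l_i + l_f = 3.
Δm_l = +0.
E1 (Δl = ±1, |Δm_l| ≤ 1): not satisfied.
E2 (Δl = 0,±2, l_i+l_f ≥ 2, |Δm_l| ≤ 2): not satisfied.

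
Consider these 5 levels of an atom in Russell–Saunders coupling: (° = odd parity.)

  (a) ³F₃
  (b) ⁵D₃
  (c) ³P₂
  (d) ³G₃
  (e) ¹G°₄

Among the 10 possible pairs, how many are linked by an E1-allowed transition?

0

(a)–(b): forbidden (parity, ΔS).
(a)–(c): forbidden (parity, ΔL).
(a)–(d): forbidden (parity).
(a)–(e): forbidden (ΔS).
(b)–(c): forbidden (parity, ΔS).
(b)–(d): forbidden (parity, ΔS, ΔL).
(b)–(e): forbidden (ΔS, ΔL).
(c)–(d): forbidden (parity, ΔL).
(c)–(e): forbidden (ΔS, ΔL, ΔJ).
(d)–(e): forbidden (ΔS).
Allowed pairs: 0 of 10.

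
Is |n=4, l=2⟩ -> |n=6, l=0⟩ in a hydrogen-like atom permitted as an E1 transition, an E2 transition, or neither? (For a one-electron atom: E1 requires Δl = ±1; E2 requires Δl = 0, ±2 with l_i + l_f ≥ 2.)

Δl = 0 − 2 = -2; l_i + l_f = 2.
E1 (Δl = ±1): not satisfied.
E2 (Δl = 0,±2, l_i+l_f ≥ 2): satisfied.

E2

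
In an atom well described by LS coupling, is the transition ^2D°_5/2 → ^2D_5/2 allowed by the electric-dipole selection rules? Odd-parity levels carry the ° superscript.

allowed

Reading off the term symbols: S 1/2→1/2, L 2→2, J 5/2→5/2, parity odd→even.
ΔL = 0, ±1 (not L=0↔0): L: 2 → 2, ΔL = +0 — ok.
Parity must change: odd → even — ok.
ΔS = 0: S: 1/2 → 1/2 — ok.
ΔJ = 0, ±1 (not J=0↔0): J: 5/2 → 5/2, ΔJ = +0 — ok.
All four E1 rules are satisfied.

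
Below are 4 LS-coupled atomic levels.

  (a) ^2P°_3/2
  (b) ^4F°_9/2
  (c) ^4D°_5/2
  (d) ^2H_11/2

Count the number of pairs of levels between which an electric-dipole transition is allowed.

(a)–(b): forbidden (parity, ΔS, ΔL, ΔJ).
(a)–(c): forbidden (parity, ΔS).
(a)–(d): forbidden (ΔL, ΔJ).
(b)–(c): forbidden (parity, ΔJ).
(b)–(d): forbidden (ΔS, ΔL).
(c)–(d): forbidden (ΔS, ΔL, ΔJ).
Allowed pairs: 0 of 6.

0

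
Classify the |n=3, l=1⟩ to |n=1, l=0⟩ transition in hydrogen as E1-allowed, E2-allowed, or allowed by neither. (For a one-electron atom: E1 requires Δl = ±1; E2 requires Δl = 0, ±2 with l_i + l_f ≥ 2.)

Δl = 0 − 1 = -1; l_i + l_f = 1.
E1 (Δl = ±1): satisfied.
E2 (Δl = 0,±2, l_i+l_f ≥ 2): not satisfied.

E1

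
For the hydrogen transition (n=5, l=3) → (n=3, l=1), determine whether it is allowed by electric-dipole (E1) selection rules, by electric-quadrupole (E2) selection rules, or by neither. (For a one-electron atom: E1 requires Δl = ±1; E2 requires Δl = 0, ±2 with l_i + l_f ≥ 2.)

Δl = 1 − 3 = -2; l_i + l_f = 4.
E1 (Δl = ±1): not satisfied.
E2 (Δl = 0,±2, l_i+l_f ≥ 2): satisfied.

E2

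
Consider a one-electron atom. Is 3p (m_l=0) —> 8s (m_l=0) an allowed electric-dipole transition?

l: 1 → 0 (Δl = -1). Δl = ±1 passes.
m_l: 0 → 0 (Δm_l = +0). |Δm_l| ≤ 1 passes.
All E1 selection rules are satisfied.

allowed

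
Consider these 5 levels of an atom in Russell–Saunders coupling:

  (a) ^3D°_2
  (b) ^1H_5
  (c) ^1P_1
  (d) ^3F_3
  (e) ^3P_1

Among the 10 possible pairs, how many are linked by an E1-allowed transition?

(a)–(b): forbidden (ΔS, ΔL, ΔJ).
(a)–(c): forbidden (ΔS).
(a)–(d): allowed.
(a)–(e): allowed.
(b)–(c): forbidden (parity, ΔL, ΔJ).
(b)–(d): forbidden (parity, ΔS, ΔL, ΔJ).
(b)–(e): forbidden (parity, ΔS, ΔL, ΔJ).
(c)–(d): forbidden (parity, ΔS, ΔL, ΔJ).
(c)–(e): forbidden (parity, ΔS).
(d)–(e): forbidden (parity, ΔL, ΔJ).
Allowed pairs: 2 of 10.

2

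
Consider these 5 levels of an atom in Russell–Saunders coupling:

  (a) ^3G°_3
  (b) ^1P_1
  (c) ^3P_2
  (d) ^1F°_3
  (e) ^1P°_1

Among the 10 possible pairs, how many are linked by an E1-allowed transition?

(a)–(b): forbidden (ΔS, ΔL, ΔJ).
(a)–(c): forbidden (ΔL).
(a)–(d): forbidden (parity, ΔS).
(a)–(e): forbidden (parity, ΔS, ΔL, ΔJ).
(b)–(c): forbidden (parity, ΔS).
(b)–(d): forbidden (ΔL, ΔJ).
(b)–(e): allowed.
(c)–(d): forbidden (ΔS, ΔL).
(c)–(e): forbidden (ΔS).
(d)–(e): forbidden (parity, ΔL, ΔJ).
Allowed pairs: 1 of 10.

1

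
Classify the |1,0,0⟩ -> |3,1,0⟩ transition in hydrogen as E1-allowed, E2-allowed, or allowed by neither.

Δl = 1 − 0 = +1; l_i + l_f = 1.
Δm_l = +0.
E1 (Δl = ±1, |Δm_l| ≤ 1): satisfied.
E2 (Δl = 0,±2, l_i+l_f ≥ 2, |Δm_l| ≤ 2): not satisfied.

E1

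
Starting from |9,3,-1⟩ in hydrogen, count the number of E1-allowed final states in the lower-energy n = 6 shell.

E1 requires Δl = ±1, so l_f ∈ {2, 4}; with 0 ≤ l_f ≤ n_f−1 = 5, the allowed l_f values are {2, 4}.
For l_f = 2: m_f ∈ {m_i−1, m_i, m_i+1} ∩ [−2, 2] = {-2, -1, 0} → 3 states.
For l_f = 4: m_f ∈ {m_i−1, m_i, m_i+1} ∩ [−4, 4] = {-2, -1, 0} → 3 states.
Total: 6.

6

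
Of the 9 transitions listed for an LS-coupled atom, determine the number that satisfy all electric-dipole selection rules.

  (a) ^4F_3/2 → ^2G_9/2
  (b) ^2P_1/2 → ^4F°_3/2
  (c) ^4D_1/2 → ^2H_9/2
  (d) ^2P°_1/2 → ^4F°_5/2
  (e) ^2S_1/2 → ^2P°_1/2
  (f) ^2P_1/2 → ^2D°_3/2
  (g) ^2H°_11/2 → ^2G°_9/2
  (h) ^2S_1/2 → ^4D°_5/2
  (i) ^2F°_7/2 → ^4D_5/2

2

(a) forbidden (parity, ΔS, ΔJ fail)
(b) forbidden (ΔS, ΔL fail)
(c) forbidden (parity, ΔS, ΔL, ΔJ fail)
(d) forbidden (parity, ΔS, ΔL, ΔJ fail)
(e) allowed
(f) allowed
(g) forbidden (parity fails)
(h) forbidden (ΔS, ΔL, ΔJ fail)
(i) forbidden (ΔS fails)
Total allowed: 2 of 9.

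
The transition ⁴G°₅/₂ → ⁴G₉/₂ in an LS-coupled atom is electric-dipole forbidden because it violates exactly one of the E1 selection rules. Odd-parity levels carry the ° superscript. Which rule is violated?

the ΔJ = 0, ±1 rule

Parity must change: odd → even — passes.
ΔS = 0: S: 3/2 → 3/2 — passes.
ΔL = 0, ±1 (not L=0↔0): L: 4 → 4, ΔL = +0 — passes.
ΔJ = 0, ±1 (not J=0↔0): J: 5/2 → 9/2, ΔJ = +2 — fails.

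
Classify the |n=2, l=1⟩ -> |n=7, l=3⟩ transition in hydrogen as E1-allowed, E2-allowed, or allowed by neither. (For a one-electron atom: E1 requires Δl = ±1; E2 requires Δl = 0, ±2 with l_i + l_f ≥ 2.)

E2

Δl = 3 − 1 = +2; l_i + l_f = 4.
E1 (Δl = ±1): not satisfied.
E2 (Δl = 0,±2, l_i+l_f ≥ 2): satisfied.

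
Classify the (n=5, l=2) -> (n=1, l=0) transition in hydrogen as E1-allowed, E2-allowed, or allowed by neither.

E2

Δl = 0 − 2 = -2; l_i + l_f = 2.
E1 (Δl = ±1): not satisfied.
E2 (Δl = 0,±2, l_i+l_f ≥ 2): satisfied.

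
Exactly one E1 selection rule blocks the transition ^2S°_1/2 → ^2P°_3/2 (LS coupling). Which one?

parity

Initial level: S=1/2, L=0, J=1/2, parity odd. Final level: S=1/2, L=1, J=3/2, parity odd.
Parity must change: odd → odd — ✗.
ΔS = 0: S: 1/2 → 1/2 — ✓.
ΔL = 0, ±1 (not L=0↔0): L: 0 → 1, ΔL = +1 — ✓.
ΔJ = 0, ±1 (not J=0↔0): J: 1/2 → 3/2, ΔJ = +1 — ✓.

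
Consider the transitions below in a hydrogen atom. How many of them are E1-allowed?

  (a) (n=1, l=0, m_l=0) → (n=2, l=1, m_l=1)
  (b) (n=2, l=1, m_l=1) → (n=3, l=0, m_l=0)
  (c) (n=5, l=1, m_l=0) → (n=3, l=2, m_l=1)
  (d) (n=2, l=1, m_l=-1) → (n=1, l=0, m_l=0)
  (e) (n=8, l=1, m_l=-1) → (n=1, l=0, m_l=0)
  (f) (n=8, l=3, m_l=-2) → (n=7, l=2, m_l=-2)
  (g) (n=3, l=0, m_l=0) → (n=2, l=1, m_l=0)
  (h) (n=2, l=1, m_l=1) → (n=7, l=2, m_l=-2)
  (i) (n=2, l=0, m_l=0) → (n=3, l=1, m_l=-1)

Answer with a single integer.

(a) allowed
(b) allowed
(c) allowed
(d) allowed
(e) allowed
(f) allowed
(g) allowed
(h) forbidden — Δm_l = -3 (E1 requires Δm_l = 0, ±1)
(i) allowed
Total allowed: 8 of 9.

8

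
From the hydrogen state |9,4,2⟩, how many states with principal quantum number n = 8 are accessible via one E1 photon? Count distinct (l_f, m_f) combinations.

6

E1 requires Δl = ±1, so l_f ∈ {3, 5}; with 0 ≤ l_f ≤ n_f−1 = 7, the allowed l_f values are {3, 5}.
For l_f = 3: m_f ∈ {m_i−1, m_i, m_i+1} ∩ [−3, 3] = {1, 2, 3} → 3 states.
For l_f = 5: m_f ∈ {m_i−1, m_i, m_i+1} ∩ [−5, 5] = {1, 2, 3} → 3 states.
Total: 6.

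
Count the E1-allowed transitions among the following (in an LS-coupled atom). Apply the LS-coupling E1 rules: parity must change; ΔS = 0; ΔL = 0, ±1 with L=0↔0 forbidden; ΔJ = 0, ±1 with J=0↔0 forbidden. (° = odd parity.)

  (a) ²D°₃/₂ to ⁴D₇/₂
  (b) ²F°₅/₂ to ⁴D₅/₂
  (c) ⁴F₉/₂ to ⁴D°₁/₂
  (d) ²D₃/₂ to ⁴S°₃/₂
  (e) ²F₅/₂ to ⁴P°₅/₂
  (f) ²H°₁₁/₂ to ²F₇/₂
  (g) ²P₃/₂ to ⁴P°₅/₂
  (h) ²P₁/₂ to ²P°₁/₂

1

(a) forbidden (ΔS, ΔJ fail)
(b) forbidden (ΔS fails)
(c) forbidden (ΔJ fails)
(d) forbidden (ΔS, ΔL fail)
(e) forbidden (ΔS, ΔL fail)
(f) forbidden (ΔL, ΔJ fail)
(g) forbidden (ΔS fails)
(h) allowed
Total allowed: 1 of 8.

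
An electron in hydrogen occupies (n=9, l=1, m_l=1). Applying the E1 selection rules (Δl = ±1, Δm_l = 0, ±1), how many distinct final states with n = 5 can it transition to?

4

E1 requires Δl = ±1, so l_f ∈ {0, 2}; with 0 ≤ l_f ≤ n_f−1 = 4, the allowed l_f values are {0, 2}.
For l_f = 0: m_f ∈ {m_i−1, m_i, m_i+1} ∩ [−0, 0] = {0} → 1 state.
For l_f = 2: m_f ∈ {m_i−1, m_i, m_i+1} ∩ [−2, 2] = {0, 1, 2} → 3 states.
Total: 4.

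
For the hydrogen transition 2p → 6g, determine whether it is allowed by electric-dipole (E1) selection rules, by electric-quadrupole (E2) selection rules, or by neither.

neither

Δl = 4 − 1 = +3; l_i + l_f = 5.
E1 (Δl = ±1): not satisfied.
E2 (Δl = 0,±2, l_i+l_f ≥ 2): not satisfied.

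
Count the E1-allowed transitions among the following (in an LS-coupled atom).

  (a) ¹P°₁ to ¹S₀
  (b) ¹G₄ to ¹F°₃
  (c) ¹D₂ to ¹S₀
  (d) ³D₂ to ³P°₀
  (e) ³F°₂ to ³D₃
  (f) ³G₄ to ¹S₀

3

(a) allowed
(b) allowed
(c) forbidden (parity, ΔL, ΔJ fail)
(d) forbidden (ΔJ fails)
(e) allowed
(f) forbidden (parity, ΔS, ΔL, ΔJ fail)
Total allowed: 3 of 6.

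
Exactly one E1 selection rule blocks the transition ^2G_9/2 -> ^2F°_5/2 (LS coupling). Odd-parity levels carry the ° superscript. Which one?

Initial level: S=1/2, L=4, J=9/2, parity even. Final level: S=1/2, L=3, J=5/2, parity odd.
ΔS = 0: S: 1/2 → 1/2 — ok.
ΔJ = 0, ±1 (not J=0↔0): J: 9/2 → 5/2, ΔJ = -2 — fails.
Parity must change: even → odd — ok.
ΔL = 0, ±1 (not L=0↔0): L: 4 → 3, ΔL = -1 — ok.

the ΔJ = 0, ±1 rule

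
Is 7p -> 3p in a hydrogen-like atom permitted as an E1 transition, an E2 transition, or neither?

Δl = 1 − 1 = +0; l_i + l_f = 2.
E1 (Δl = ±1): not satisfied.
E2 (Δl = 0,±2, l_i+l_f ≥ 2): satisfied.

E2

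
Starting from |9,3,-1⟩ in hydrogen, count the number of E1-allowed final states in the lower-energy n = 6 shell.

E1 requires Δl = ±1, so l_f ∈ {2, 4}; with 0 ≤ l_f ≤ n_f−1 = 5, the allowed l_f values are {2, 4}.
For l_f = 2: m_f ∈ {m_i−1, m_i, m_i+1} ∩ [−2, 2] = {-2, -1, 0} → 3 states.
For l_f = 4: m_f ∈ {m_i−1, m_i, m_i+1} ∩ [−4, 4] = {-2, -1, 0} → 3 states.
Total: 6.

6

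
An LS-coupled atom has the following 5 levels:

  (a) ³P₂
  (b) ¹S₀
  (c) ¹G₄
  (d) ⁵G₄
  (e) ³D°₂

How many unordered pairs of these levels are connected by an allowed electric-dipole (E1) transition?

(a)–(b): forbidden (parity, ΔS, ΔJ).
(a)–(c): forbidden (parity, ΔS, ΔL, ΔJ).
(a)–(d): forbidden (parity, ΔS, ΔL, ΔJ).
(a)–(e): allowed.
(b)–(c): forbidden (parity, ΔL, ΔJ).
(b)–(d): forbidden (parity, ΔS, ΔL, ΔJ).
(b)–(e): forbidden (ΔS, ΔL, ΔJ).
(c)–(d): forbidden (parity, ΔS).
(c)–(e): forbidden (ΔS, ΔL, ΔJ).
(d)–(e): forbidden (ΔS, ΔL, ΔJ).
Allowed pairs: 1 of 10.

1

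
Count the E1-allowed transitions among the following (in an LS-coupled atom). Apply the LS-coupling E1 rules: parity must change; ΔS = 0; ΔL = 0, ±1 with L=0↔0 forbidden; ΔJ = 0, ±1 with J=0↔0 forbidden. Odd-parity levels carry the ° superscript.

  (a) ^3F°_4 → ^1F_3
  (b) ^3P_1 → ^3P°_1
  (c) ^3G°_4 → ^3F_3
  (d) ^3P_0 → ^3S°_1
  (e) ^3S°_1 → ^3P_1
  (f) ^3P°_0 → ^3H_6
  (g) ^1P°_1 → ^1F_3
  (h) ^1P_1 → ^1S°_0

(a) forbidden (ΔS fails)
(b) allowed
(c) allowed
(d) allowed
(e) allowed
(f) forbidden (ΔL, ΔJ fail)
(g) forbidden (ΔL, ΔJ fail)
(h) allowed
Total allowed: 5 of 8.

5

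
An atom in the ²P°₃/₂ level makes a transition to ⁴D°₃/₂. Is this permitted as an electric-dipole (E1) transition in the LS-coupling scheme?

forbidden

Reading off the term symbols: S 1/2→3/2, L 1→2, J 3/2→3/2, parity odd→odd.
ΔJ = 0, ±1 (not J=0↔0): J: 3/2 → 3/2, ΔJ = +0 — ✓.
ΔL = 0, ±1 (not L=0↔0): L: 1 → 2, ΔL = +1 — ✓.
Parity must change: odd → odd — ✗.
ΔS = 0: S: 1/2 → 3/2 — ✗.
Rule(s) violated: parity, ΔS.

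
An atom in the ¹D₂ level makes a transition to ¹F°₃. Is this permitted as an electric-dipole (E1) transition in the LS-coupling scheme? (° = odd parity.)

Parity must change: even → odd — ✓.
ΔS = 0: S: 0 → 0 — ✓.
ΔL = 0, ±1 (not L=0↔0): L: 2 → 3, ΔL = +1 — ✓.
ΔJ = 0, ±1 (not J=0↔0): J: 2 → 3, ΔJ = +1 — ✓.
All four E1 rules are satisfied.

allowed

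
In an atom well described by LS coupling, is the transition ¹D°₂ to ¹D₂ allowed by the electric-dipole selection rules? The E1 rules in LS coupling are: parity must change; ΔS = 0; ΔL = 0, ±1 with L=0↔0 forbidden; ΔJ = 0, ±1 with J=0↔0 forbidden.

Parity must change: odd → even — ok.
ΔS = 0: S: 0 → 0 — ok.
ΔL = 0, ±1 (not L=0↔0): L: 2 → 2, ΔL = +0 — ok.
ΔJ = 0, ±1 (not J=0↔0): J: 2 → 2, ΔJ = +0 — ok.
All four E1 rules are satisfied.

allowed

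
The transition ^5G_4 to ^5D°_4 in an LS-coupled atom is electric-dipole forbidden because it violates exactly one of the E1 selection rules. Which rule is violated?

the ΔL = 0, ±1 rule

Initial level: S=2, L=4, J=4, parity even. Final level: S=2, L=2, J=4, parity odd.
Parity must change: even → odd — passes.
ΔS = 0: S: 2 → 2 — passes.
ΔL = 0, ±1 (not L=0↔0): L: 4 → 2, ΔL = -2 — fails.
ΔJ = 0, ±1 (not J=0↔0): J: 4 → 4, ΔJ = +0 — passes.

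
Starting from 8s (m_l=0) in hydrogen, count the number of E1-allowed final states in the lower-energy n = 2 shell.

E1 requires Δl = ±1, so l_f ∈ {-1, 1}; with 0 ≤ l_f ≤ n_f−1 = 1, the allowed l_f values are {1}.
For l_f = 1: m_f ∈ {m_i−1, m_i, m_i+1} ∩ [−1, 1] = {-1, 0, 1} → 3 states.
Total: 3.

3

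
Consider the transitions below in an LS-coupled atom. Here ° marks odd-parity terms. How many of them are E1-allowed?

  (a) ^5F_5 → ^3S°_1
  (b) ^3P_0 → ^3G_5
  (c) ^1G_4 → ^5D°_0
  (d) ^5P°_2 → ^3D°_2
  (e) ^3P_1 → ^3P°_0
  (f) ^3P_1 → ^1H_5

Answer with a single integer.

(a) forbidden (ΔS, ΔL, ΔJ fail)
(b) forbidden (parity, ΔL, ΔJ fail)
(c) forbidden (ΔS, ΔL, ΔJ fail)
(d) forbidden (parity, ΔS fail)
(e) allowed
(f) forbidden (parity, ΔS, ΔL, ΔJ fail)
Total allowed: 1 of 6.

1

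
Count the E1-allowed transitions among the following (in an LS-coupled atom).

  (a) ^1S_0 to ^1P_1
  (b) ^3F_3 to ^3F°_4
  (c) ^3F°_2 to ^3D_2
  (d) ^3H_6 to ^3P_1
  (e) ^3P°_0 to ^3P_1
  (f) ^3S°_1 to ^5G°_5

3

(a) forbidden (parity fails)
(b) allowed
(c) allowed
(d) forbidden (parity, ΔL, ΔJ fail)
(e) allowed
(f) forbidden (parity, ΔS, ΔL, ΔJ fail)
Total allowed: 3 of 6.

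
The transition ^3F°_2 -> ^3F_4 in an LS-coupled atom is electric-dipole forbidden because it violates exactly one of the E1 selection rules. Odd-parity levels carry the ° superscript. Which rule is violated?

the ΔJ = 0, ±1 rule

Parity must change: odd → even — ✓.
ΔS = 0: S: 1 → 1 — ✓.
ΔL = 0, ±1 (not L=0↔0): L: 3 → 3, ΔL = +0 — ✓.
ΔJ = 0, ±1 (not J=0↔0): J: 2 → 4, ΔJ = +2 — ✗.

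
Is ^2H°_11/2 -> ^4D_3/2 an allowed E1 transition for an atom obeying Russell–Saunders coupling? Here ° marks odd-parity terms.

forbidden

ΔL = 0, ±1 (not L=0↔0): L: 5 → 2, ΔL = -3 — fails.
Parity must change: odd → even — ok.
ΔJ = 0, ±1 (not J=0↔0): J: 11/2 → 3/2, ΔJ = -4 — fails.
ΔS = 0: S: 1/2 → 3/2 — fails.
Rule(s) violated: ΔS, ΔL, ΔJ.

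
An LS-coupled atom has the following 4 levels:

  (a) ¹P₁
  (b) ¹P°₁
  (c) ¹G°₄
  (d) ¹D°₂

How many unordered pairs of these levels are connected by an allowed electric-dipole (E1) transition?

(a)–(b): allowed.
(a)–(c): forbidden (ΔL, ΔJ).
(a)–(d): allowed.
(b)–(c): forbidden (parity, ΔL, ΔJ).
(b)–(d): forbidden (parity).
(c)–(d): forbidden (parity, ΔL, ΔJ).
Allowed pairs: 2 of 6.

2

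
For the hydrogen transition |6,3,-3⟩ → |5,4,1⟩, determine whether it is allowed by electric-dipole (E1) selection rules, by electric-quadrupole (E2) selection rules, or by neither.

neither

Δl = 4 − 3 = +1; l_i + l_f = 7.
Δm_l = +4.
E1 (Δl = ±1, |Δm_l| ≤ 1): not satisfied.
E2 (Δl = 0,±2, l_i+l_f ≥ 2, |Δm_l| ≤ 2): not satisfied.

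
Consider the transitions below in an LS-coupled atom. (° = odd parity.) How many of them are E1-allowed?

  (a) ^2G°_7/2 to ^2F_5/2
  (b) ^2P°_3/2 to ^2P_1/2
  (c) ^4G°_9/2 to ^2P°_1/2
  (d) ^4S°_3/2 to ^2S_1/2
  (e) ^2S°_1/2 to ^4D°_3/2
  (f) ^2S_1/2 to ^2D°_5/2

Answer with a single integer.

2

(a) allowed
(b) allowed
(c) forbidden (parity, ΔS, ΔL, ΔJ fail)
(d) forbidden (ΔS, ΔL fail)
(e) forbidden (parity, ΔS, ΔL fail)
(f) forbidden (ΔL, ΔJ fail)
Total allowed: 2 of 6.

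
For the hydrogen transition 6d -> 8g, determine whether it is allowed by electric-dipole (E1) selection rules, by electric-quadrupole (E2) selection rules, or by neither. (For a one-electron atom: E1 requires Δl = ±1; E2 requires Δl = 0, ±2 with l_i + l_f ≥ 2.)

Δl = 4 − 2 = +2; l_i + l_f = 6.
E1 (Δl = ±1): not satisfied.
E2 (Δl = 0,±2, l_i+l_f ≥ 2): satisfied.

E2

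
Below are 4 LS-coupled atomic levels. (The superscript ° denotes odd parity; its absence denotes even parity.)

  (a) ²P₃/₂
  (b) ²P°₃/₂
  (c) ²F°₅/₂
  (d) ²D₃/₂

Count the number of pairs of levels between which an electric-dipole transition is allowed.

(a)–(b): allowed.
(a)–(c): forbidden (ΔL).
(a)–(d): forbidden (parity).
(b)–(c): forbidden (parity, ΔL).
(b)–(d): allowed.
(c)–(d): allowed.
Allowed pairs: 3 of 6.

3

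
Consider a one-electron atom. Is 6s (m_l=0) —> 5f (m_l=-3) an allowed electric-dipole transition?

l: 0 → 3 (Δl = +3). Δl = ±1 fails.
m_l: 0 → -3 (Δm_l = -3). |Δm_l| ≤ 1 fails.
The transition is electric-dipole forbidden.

forbidden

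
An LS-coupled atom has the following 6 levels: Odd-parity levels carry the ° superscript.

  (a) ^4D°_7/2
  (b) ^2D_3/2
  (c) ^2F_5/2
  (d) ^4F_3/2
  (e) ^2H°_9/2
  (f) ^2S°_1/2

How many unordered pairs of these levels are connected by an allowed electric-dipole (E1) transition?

(a)–(b): forbidden (ΔS, ΔJ).
(a)–(c): forbidden (ΔS).
(a)–(d): forbidden (ΔJ).
(a)–(e): forbidden (parity, ΔS, ΔL).
(a)–(f): forbidden (parity, ΔS, ΔL, ΔJ).
(b)–(c): forbidden (parity).
(b)–(d): forbidden (parity, ΔS).
(b)–(e): forbidden (ΔL, ΔJ).
(b)–(f): forbidden (ΔL).
(c)–(d): forbidden (parity, ΔS).
(c)–(e): forbidden (ΔL, ΔJ).
(c)–(f): forbidden (ΔL, ΔJ).
(d)–(e): forbidden (ΔS, ΔL, ΔJ).
(d)–(f): forbidden (ΔS, ΔL).
(e)–(f): forbidden (parity, ΔL, ΔJ).
Allowed pairs: 0 of 15.

0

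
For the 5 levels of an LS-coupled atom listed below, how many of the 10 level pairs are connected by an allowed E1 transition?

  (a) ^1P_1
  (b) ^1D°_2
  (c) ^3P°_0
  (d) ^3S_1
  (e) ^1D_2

(a)–(b): allowed.
(a)–(c): forbidden (ΔS).
(a)–(d): forbidden (parity, ΔS).
(a)–(e): forbidden (parity).
(b)–(c): forbidden (parity, ΔS, ΔJ).
(b)–(d): forbidden (ΔS, ΔL).
(b)–(e): allowed.
(c)–(d): allowed.
(c)–(e): forbidden (ΔS, ΔJ).
(d)–(e): forbidden (parity, ΔS, ΔL).
Allowed pairs: 3 of 10.

3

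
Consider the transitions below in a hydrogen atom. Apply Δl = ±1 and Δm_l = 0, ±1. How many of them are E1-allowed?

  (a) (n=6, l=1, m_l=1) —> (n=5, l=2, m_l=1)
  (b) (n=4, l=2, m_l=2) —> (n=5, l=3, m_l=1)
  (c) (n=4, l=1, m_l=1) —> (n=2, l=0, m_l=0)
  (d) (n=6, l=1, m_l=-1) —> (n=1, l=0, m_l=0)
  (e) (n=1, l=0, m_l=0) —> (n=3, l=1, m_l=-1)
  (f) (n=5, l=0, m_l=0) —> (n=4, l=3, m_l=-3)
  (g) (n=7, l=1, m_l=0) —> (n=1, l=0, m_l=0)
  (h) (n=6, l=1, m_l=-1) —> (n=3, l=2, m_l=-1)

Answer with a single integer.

7

(a) allowed
(b) allowed
(c) allowed
(d) allowed
(e) allowed
(f) forbidden — Δl = +3 (E1 requires Δl = ±1); Δm_l = -3 (E1 requires Δm_l = 0, ±1)
(g) allowed
(h) allowed
Total allowed: 7 of 8.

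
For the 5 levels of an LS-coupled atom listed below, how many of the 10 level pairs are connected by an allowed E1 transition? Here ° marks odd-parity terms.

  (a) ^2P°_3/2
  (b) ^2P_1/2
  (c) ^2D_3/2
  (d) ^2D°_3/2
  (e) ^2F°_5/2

5

(a)–(b): allowed.
(a)–(c): allowed.
(a)–(d): forbidden (parity).
(a)–(e): forbidden (parity, ΔL).
(b)–(c): forbidden (parity).
(b)–(d): allowed.
(b)–(e): forbidden (ΔL, ΔJ).
(c)–(d): allowed.
(c)–(e): allowed.
(d)–(e): forbidden (parity).
Allowed pairs: 5 of 10.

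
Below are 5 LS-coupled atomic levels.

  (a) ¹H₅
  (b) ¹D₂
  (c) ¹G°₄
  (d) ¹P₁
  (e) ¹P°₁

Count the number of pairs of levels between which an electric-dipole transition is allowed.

3

(a)–(b): forbidden (parity, ΔL, ΔJ).
(a)–(c): allowed.
(a)–(d): forbidden (parity, ΔL, ΔJ).
(a)–(e): forbidden (ΔL, ΔJ).
(b)–(c): forbidden (ΔL, ΔJ).
(b)–(d): forbidden (parity).
(b)–(e): allowed.
(c)–(d): forbidden (ΔL, ΔJ).
(c)–(e): forbidden (parity, ΔL, ΔJ).
(d)–(e): allowed.
Allowed pairs: 3 of 10.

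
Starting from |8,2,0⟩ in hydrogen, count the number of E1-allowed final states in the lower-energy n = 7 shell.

E1 requires Δl = ±1, so l_f ∈ {1, 3}; with 0 ≤ l_f ≤ n_f−1 = 6, the allowed l_f values are {1, 3}.
For l_f = 1: m_f ∈ {m_i−1, m_i, m_i+1} ∩ [−1, 1] = {-1, 0, 1} → 3 states.
For l_f = 3: m_f ∈ {m_i−1, m_i, m_i+1} ∩ [−3, 3] = {-1, 0, 1} → 3 states.
Total: 6.

6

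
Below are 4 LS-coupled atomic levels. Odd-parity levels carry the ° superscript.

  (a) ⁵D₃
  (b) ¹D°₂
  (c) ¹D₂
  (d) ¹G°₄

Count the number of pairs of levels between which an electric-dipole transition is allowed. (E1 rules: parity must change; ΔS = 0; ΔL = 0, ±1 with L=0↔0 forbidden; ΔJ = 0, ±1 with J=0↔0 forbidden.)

(a)–(b): forbidden (ΔS).
(a)–(c): forbidden (parity, ΔS).
(a)–(d): forbidden (ΔS, ΔL).
(b)–(c): allowed.
(b)–(d): forbidden (parity, ΔL, ΔJ).
(c)–(d): forbidden (ΔL, ΔJ).
Allowed pairs: 1 of 6.

1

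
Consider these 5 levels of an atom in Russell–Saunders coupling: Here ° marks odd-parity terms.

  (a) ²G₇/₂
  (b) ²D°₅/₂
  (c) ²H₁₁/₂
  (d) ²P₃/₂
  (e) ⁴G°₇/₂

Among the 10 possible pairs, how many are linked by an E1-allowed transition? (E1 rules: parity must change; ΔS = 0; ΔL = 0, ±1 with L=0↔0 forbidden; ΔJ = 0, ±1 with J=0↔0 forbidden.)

(a)–(b): forbidden (ΔL).
(a)–(c): forbidden (parity, ΔJ).
(a)–(d): forbidden (parity, ΔL, ΔJ).
(a)–(e): forbidden (ΔS).
(b)–(c): forbidden (ΔL, ΔJ).
(b)–(d): allowed.
(b)–(e): forbidden (parity, ΔS, ΔL).
(c)–(d): forbidden (parity, ΔL, ΔJ).
(c)–(e): forbidden (ΔS, ΔJ).
(d)–(e): forbidden (ΔS, ΔL, ΔJ).
Allowed pairs: 1 of 10.

1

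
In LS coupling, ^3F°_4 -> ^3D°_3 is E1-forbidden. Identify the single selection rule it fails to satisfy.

Parity must change: odd → odd — ✗.
ΔS = 0: S: 1 → 1 — ✓.
ΔL = 0, ±1 (not L=0↔0): L: 3 → 2, ΔL = -1 — ✓.
ΔJ = 0, ±1 (not J=0↔0): J: 4 → 3, ΔJ = -1 — ✓.

parity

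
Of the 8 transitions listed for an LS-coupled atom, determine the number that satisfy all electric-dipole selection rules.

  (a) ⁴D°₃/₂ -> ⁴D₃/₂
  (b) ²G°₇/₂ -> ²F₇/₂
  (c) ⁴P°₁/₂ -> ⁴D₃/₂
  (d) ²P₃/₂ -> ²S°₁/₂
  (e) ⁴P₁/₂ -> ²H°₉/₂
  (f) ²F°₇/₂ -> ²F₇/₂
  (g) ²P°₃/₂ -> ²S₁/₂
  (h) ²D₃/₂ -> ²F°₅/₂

7

(a) allowed
(b) allowed
(c) allowed
(d) allowed
(e) forbidden (ΔS, ΔL, ΔJ fail)
(f) allowed
(g) allowed
(h) allowed
Total allowed: 7 of 8.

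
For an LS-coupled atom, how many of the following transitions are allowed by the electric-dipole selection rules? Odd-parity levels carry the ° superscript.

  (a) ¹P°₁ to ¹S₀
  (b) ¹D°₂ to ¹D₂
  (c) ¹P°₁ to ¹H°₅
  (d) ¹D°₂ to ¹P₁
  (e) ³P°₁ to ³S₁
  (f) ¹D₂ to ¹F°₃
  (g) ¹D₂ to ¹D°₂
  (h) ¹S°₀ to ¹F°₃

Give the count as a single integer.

(a) allowed
(b) allowed
(c) forbidden (parity, ΔL, ΔJ fail)
(d) allowed
(e) allowed
(f) allowed
(g) allowed
(h) forbidden (parity, ΔL, ΔJ fail)
Total allowed: 6 of 8.

6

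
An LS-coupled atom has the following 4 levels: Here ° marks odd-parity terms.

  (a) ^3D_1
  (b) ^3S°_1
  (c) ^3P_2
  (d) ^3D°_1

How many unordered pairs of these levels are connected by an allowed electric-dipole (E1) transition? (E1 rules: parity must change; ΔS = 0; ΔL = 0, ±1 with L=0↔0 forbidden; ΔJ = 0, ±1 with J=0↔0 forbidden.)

(a)–(b): forbidden (ΔL).
(a)–(c): forbidden (parity).
(a)–(d): allowed.
(b)–(c): allowed.
(b)–(d): forbidden (parity, ΔL).
(c)–(d): allowed.
Allowed pairs: 3 of 6.

3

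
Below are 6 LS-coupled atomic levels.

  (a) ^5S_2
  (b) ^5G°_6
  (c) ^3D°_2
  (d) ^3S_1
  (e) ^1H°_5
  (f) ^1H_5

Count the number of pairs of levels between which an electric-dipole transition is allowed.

1

(a)–(b): forbidden (ΔL, ΔJ).
(a)–(c): forbidden (ΔS, ΔL).
(a)–(d): forbidden (parity, ΔS, ΔL).
(a)–(e): forbidden (ΔS, ΔL, ΔJ).
(a)–(f): forbidden (parity, ΔS, ΔL, ΔJ).
(b)–(c): forbidden (parity, ΔS, ΔL, ΔJ).
(b)–(d): forbidden (ΔS, ΔL, ΔJ).
(b)–(e): forbidden (parity, ΔS).
(b)–(f): forbidden (ΔS).
(c)–(d): forbidden (ΔL).
(c)–(e): forbidden (parity, ΔS, ΔL, ΔJ).
(c)–(f): forbidden (ΔS, ΔL, ΔJ).
(d)–(e): forbidden (ΔS, ΔL, ΔJ).
(d)–(f): forbidden (parity, ΔS, ΔL, ΔJ).
(e)–(f): allowed.
Allowed pairs: 1 of 15.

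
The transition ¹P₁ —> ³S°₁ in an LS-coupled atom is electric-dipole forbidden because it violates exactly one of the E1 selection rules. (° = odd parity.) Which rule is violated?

Parity must change: even → odd — passes.
ΔS = 0: S: 0 → 1 — fails.
ΔL = 0, ±1 (not L=0↔0): L: 1 → 0, ΔL = -1 — passes.
ΔJ = 0, ±1 (not J=0↔0): J: 1 → 1, ΔJ = +0 — passes.

the ΔS = 0 rule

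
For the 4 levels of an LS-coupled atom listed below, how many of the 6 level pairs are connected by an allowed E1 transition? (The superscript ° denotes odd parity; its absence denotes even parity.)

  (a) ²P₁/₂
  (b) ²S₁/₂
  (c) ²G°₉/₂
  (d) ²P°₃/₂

2

(a)–(b): forbidden (parity).
(a)–(c): forbidden (ΔL, ΔJ).
(a)–(d): allowed.
(b)–(c): forbidden (ΔL, ΔJ).
(b)–(d): allowed.
(c)–(d): forbidden (parity, ΔL, ΔJ).
Allowed pairs: 2 of 6.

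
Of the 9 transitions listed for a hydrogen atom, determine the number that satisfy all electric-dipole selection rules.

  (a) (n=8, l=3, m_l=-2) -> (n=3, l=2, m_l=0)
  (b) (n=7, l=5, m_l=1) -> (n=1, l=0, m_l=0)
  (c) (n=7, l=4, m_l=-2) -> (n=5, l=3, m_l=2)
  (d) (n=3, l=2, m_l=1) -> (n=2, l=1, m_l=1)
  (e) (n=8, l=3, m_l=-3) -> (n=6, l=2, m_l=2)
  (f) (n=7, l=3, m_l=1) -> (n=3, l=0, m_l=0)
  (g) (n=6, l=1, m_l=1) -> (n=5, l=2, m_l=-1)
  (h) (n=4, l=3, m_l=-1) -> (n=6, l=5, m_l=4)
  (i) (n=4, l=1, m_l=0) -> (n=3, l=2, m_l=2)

(a) forbidden — Δm_l = +2 (E1 requires Δm_l = 0, ±1)
(b) forbidden — Δl = -5 (E1 requires Δl = ±1)
(c) forbidden — Δm_l = +4 (E1 requires Δm_l = 0, ±1)
(d) allowed
(e) forbidden — Δm_l = +5 (E1 requires Δm_l = 0, ±1)
(f) forbidden — Δl = -3 (E1 requires Δl = ±1)
(g) forbidden — Δm_l = -2 (E1 requires Δm_l = 0, ±1)
(h) forbidden — Δl = +2 (E1 requires Δl = ±1); Δm_l = +5 (E1 requires Δm_l = 0, ±1)
(i) forbidden — Δm_l = +2 (E1 requires Δm_l = 0, ±1)
Total allowed: 1 of 9.

1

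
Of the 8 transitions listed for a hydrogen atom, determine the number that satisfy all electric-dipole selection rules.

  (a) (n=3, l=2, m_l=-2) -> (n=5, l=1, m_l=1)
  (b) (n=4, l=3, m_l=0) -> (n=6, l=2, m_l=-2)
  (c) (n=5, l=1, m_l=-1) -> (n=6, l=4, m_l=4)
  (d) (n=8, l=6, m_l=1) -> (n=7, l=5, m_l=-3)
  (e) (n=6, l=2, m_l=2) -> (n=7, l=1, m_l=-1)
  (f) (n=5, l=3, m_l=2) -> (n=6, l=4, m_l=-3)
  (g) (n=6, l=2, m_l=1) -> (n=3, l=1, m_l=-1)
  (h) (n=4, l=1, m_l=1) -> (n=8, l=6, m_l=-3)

0

(a) forbidden — Δm_l = +3 (E1 requires Δm_l = 0, ±1)
(b) forbidden — Δm_l = -2 (E1 requires Δm_l = 0, ±1)
(c) forbidden — Δl = +3 (E1 requires Δl = ±1); Δm_l = +5 (E1 requires Δm_l = 0, ±1)
(d) forbidden — Δm_l = -4 (E1 requires Δm_l = 0, ±1)
(e) forbidden — Δm_l = -3 (E1 requires Δm_l = 0, ±1)
(f) forbidden — Δm_l = -5 (E1 requires Δm_l = 0, ±1)
(g) forbidden — Δm_l = -2 (E1 requires Δm_l = 0, ±1)
(h) forbidden — Δl = +5 (E1 requires Δl = ±1); Δm_l = -4 (E1 requires Δm_l = 0, ±1)
Total allowed: 0 of 8.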